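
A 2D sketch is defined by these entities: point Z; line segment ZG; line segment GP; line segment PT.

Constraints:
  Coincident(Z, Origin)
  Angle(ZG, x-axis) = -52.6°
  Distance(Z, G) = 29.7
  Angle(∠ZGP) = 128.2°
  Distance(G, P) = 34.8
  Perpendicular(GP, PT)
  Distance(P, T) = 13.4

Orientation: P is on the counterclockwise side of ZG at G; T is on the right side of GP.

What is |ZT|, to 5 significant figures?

64.626

Z is at the origin; ZG runs at -52.6° with length 29.7, so G = 29.7·(cos -52.6°, sin -52.6°) = (18.039, -23.594). ∠ZGP = 128.2°, so GP runs at -52.6° + (180° − 128.2°) = -0.80000° from the x-axis; with |GP| = 34.8, P = G + 34.8·(cos -0.80000°, sin -0.80000°) = (52.836, -24.080). GP ⟂ PT; with |PT| = 13.4 on the right of GP, T = P + 13.4·(-0.013962, -0.99990) = (52.649, -37.479). Then |ZT| = |T − Z| = 64.626.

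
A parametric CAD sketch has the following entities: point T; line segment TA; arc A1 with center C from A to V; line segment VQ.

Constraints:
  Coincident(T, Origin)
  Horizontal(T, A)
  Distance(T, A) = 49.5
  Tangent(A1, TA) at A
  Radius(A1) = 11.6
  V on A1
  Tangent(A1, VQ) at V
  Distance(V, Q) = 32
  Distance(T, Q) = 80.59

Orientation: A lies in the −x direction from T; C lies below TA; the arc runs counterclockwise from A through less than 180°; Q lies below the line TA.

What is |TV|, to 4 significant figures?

60.92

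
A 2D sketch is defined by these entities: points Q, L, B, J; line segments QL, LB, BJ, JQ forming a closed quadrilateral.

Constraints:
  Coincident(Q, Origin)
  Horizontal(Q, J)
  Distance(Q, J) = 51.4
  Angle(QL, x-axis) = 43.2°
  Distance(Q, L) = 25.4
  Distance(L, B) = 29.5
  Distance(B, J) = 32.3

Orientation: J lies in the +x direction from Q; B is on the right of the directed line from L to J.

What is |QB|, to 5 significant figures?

24.521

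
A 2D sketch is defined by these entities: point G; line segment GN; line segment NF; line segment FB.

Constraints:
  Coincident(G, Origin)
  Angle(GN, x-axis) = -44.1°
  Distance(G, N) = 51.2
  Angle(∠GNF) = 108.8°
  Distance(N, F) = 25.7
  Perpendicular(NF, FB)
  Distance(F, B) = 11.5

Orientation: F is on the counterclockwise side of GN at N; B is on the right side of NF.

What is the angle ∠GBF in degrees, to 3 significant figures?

35.1°

∠GNF = 108.8°, so NF runs at -44.1° + (180° − 108.8°) = 27.1° from the x-axis; with |NF| = 25.7, F = N + 25.7·(cos 27.1°, sin 27.1°) = (59.6, -23.9). NF ⟂ FB; with |FB| = 11.5 on the right of NF, B = F + 11.5·(0.456, -0.890) = (64.9, -34.2). Then cos ∠GBF = BG·BF / (|BG||BF|), giving 35.1°.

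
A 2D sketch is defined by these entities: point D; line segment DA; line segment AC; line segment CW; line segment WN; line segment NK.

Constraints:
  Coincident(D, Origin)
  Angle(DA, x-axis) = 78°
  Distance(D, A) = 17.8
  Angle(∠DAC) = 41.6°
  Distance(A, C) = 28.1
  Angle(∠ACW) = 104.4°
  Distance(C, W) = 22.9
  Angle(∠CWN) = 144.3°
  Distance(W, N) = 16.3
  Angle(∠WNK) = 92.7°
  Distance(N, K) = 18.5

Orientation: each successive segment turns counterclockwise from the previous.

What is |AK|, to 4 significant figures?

33.12

∠CWN = 144.3° gives WN at -32.30° from the x-axis; with |WN| = 16.3, N = (3.440, -29.21). ∠WNK = 92.7° gives NK at 55.00° from the x-axis; with |NK| = 18.5, K = (14.05, -14.05). Then |AK| = |K − A| = 33.12.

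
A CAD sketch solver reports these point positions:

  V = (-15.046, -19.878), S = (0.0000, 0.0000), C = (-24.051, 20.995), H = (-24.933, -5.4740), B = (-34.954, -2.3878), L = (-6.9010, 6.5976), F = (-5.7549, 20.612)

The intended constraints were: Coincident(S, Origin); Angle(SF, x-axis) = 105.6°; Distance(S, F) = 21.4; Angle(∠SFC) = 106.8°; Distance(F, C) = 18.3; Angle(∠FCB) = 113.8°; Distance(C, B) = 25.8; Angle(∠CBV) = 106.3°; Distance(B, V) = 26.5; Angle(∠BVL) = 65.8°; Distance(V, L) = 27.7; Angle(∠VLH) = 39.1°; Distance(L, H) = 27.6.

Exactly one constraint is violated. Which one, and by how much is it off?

Distance(L, H) = 27.6 — off by 5.90.

S = (0.00, 0.00) ✓; SF at 105.6° ✓; |SF| = 21.40 ✓; ∠SFC = 106.8° ✓; |FC| = 18.30 ✓; ∠FCB = 113.8° ✓; |CB| = 25.80 ✓; ∠CBV = 106.3° ✓; |BV| = 26.50 ✓; ∠BVL = 65.80° ✓; |VL| = 27.70 ✓; ∠VLH = 39.10° ✓; |LH| = 21.70 ✗.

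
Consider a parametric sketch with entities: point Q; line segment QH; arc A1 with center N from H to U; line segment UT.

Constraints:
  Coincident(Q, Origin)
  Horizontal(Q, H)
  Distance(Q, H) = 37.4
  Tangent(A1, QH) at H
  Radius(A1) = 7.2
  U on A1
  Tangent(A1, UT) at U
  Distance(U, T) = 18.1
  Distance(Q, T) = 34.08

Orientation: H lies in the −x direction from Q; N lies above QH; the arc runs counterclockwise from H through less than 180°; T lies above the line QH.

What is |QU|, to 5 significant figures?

30.922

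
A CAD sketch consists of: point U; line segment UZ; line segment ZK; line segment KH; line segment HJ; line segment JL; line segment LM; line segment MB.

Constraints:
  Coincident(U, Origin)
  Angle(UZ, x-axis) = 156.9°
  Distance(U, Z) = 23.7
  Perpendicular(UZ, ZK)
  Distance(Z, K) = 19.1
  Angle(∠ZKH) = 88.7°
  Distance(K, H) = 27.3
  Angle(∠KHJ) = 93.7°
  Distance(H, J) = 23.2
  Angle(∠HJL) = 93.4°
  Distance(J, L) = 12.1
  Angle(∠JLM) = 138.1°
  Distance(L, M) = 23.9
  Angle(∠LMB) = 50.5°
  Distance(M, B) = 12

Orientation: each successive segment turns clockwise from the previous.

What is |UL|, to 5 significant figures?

9.5353

∠KHJ = 93.7° gives HJ at -110.70° from the x-axis; with |HJ| = 23.2, J = (2.3549, -6.1131). ∠HJL = 93.4° gives JL at 162.70° from the x-axis; with |JL| = 12.1, L = (-9.1977, -2.5148). Then |UL| = |L − U| = 9.5353.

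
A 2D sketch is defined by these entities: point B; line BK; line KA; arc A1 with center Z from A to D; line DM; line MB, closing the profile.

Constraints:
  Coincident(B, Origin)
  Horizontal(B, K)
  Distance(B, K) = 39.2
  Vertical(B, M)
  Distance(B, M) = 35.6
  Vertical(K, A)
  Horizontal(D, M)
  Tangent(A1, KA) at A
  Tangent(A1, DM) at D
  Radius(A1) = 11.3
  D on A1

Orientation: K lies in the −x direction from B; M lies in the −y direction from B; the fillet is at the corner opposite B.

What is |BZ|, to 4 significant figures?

37.00

B is at the origin; BK is horizontal with |BK| = 39.2 and K on the −x side, so K = (-39.20, 0.000). BM is vertical with |BM| = 35.6 and M on the −y side, so M = (0.000, -35.60). The virtual corner opposite B is at (-39.20, -35.60). The tangent condition forces ZA to be normal to KA and A1 meets DM tangentially, so ZD is at right angles to DM, with radius 11.3, so the center Z sits 11.3 in from both sides at Z = (-27.90, -24.30). Then |BZ| = |Z − B| = 37.00.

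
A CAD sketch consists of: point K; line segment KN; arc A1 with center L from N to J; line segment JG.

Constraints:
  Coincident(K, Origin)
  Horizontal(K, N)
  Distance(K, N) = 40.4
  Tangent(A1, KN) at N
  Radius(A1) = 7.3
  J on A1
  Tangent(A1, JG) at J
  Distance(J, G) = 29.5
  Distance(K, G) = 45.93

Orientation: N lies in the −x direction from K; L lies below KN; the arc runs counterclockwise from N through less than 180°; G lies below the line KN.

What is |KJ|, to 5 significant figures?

47.749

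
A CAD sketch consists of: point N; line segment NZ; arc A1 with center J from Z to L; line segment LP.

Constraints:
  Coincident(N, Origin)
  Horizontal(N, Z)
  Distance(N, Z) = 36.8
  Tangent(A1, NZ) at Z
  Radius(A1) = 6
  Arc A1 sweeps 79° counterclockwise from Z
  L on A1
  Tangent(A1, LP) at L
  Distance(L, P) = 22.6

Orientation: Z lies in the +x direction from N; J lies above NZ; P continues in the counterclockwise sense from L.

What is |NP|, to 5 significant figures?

54.225

N is at the origin; N and Z share the same y with |NZ| = 36.8 and Z on the +x side, so Z = (36.800, 0.0000). Since A1 is tangent to NZ there, JZ ⟂ NZ, so J = Z + (0, 6) = (36.800, 6.0000). On A1, Z sits at bearing -90° from J; a 79° counterclockwise sweep puts L at bearing -11°, so L = J + 6.0·(cos -11°, sin -11°) = (42.690, 4.8551). Tangency of A1 to LP means the radius JL is perpendicular to LP, so LP runs along (−sin -11°, cos -11°); with |LP| = 22.6, P = (47.002, 27.040). Then |NP| = |P − N| = 54.225.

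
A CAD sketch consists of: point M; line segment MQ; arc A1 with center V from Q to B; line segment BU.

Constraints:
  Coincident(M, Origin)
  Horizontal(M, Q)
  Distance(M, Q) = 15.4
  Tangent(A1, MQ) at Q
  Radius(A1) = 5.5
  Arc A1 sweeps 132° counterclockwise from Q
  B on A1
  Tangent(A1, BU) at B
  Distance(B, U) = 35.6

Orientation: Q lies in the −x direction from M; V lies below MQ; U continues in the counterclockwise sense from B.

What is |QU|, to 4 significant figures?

40.74

On A1, Q sits at bearing 90° from V; a 132° counterclockwise sweep puts B at bearing 222°, so B = V + 5.5·(cos 222°, sin 222°) = (-19.49, -9.180). Since A1 is tangent to BU there, VB ⟂ BU, so BU runs along (−sin 222°, cos 222°); with |BU| = 35.6, U = (4.334, -35.64). Then |QU| = |U − Q| = 40.74.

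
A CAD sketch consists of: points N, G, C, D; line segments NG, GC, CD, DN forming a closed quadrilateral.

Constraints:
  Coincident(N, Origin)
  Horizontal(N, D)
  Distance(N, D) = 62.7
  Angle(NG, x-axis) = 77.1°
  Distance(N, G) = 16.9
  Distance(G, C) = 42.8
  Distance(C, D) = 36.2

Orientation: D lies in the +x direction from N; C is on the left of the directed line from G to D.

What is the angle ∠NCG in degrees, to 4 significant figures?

15.30°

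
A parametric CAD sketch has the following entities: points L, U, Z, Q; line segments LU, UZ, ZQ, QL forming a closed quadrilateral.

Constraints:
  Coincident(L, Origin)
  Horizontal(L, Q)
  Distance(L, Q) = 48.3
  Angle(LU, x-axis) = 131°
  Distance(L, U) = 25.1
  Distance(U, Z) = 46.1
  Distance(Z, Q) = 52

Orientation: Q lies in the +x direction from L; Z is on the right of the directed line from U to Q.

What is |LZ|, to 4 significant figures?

23.44

L is at the origin; L and Q share the same y with |LQ| = 48.3 and Q in +x, so Q = (48.3, 0). LU runs at 131.0° with |LU| = 25.1, so U = (-16.47, 18.94). Z is determined by |UZ| = 46.1 and |ZQ| = 52.0 together: it lies at the intersection of circle(U, 46.1) and circle(Q, 52.0). With |UQ| = 67.48, the foot of the radical line on UQ is 29.45 from U and the perpendicular offset is √(46.1² − 29.45²) = 35.47. Taking the right-of-UQ solution: Z = (1.844, -23.36).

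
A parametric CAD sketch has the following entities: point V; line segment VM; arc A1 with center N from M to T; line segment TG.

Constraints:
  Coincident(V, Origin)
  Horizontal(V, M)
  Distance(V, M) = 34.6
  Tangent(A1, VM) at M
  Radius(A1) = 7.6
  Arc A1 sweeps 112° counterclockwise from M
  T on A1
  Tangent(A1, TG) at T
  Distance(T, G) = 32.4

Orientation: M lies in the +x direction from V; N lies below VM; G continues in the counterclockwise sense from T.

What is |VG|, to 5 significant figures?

56.698

V is at the origin; V and M share the same y with |VM| = 34.6 and M on the +x side, so M = (34.600, 0.0000). Since A1 is tangent to VM there, NM ⟂ VM, so N = M + (0, -7.6) = (34.600, -7.6000). On A1, M sits at bearing 90° from N; a 112° counterclockwise sweep puts T at bearing 202°, so T = N + 7.6·(cos 202°, sin 202°) = (27.553, -10.447). A1 meets TG tangentially, so NT is at right angles to TG, so TG runs along (−sin 202°, cos 202°); with |TG| = 32.4, G = (39.691, -40.488). Then |VG| = |G − V| = 56.698.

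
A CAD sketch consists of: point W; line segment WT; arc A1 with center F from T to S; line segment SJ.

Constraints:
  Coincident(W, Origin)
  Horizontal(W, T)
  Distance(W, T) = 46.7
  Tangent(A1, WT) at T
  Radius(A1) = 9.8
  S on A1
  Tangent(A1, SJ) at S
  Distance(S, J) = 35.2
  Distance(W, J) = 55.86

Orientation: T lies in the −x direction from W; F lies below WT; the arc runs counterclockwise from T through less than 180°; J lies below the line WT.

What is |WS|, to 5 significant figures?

56.829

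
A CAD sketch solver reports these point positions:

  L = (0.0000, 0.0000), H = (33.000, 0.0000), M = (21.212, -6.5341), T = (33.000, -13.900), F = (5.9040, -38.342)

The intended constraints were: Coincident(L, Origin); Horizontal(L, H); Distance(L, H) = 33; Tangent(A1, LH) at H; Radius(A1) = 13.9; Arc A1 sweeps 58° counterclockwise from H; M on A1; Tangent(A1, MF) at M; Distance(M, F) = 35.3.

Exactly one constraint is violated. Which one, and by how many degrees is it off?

Tangent(A1, MF) at M — off by 6.30°.

L = (0.00, 0.00) ✓; L.y = 0.00, H.y = 0.00 ✓; |LH| = 33.00 ✓; ∠(TH, HL) = 90.00° ✓; |TH| = 13.90 ✓; bearing(T→M) − bearing(T→H) = 58.00° ✓; |TM| = 13.90 ✓; ∠(TM, MF) = 83.70° ✗; |MF| = 35.30 ✓.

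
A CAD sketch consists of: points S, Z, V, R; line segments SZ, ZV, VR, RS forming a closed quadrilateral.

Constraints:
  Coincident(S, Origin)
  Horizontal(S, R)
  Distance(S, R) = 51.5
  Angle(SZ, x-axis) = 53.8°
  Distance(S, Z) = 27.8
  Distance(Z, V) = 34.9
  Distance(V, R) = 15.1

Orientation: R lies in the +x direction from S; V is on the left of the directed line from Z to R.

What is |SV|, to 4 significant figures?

52.73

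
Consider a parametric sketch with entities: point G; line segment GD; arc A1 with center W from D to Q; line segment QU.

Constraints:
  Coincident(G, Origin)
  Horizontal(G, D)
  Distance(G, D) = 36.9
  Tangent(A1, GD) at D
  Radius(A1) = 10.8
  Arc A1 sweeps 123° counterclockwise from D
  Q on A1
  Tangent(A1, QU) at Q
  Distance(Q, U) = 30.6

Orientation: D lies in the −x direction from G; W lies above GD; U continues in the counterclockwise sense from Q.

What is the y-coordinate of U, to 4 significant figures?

42.35

G is at the origin; G and D share the same y with |GD| = 36.9 and D on the −x side, so D = (-36.90, 0.000). The tangent condition forces WD to be normal to GD, so W = D + (0, 10.8) = (-36.90, 10.80). On A1, D sits at bearing -90° from W; a 123° counterclockwise sweep puts Q at bearing 33°, so Q = W + 10.8·(cos 33°, sin 33°) = (-27.84, 16.68). Tangency of A1 to QU means the radius WQ is perpendicular to QU, so QU runs along (−sin 33°, cos 33°); with |QU| = 30.6, U = (-44.51, 42.35). So U.y = 42.35.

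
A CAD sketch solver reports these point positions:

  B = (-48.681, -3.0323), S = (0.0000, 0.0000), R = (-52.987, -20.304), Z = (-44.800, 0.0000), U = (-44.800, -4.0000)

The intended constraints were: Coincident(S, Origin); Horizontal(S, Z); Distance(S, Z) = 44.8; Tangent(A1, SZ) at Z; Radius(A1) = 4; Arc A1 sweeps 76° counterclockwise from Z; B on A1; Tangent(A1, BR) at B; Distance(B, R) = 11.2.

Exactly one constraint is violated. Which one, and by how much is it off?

Distance(B, R) = 11.2 — off by 6.60.

S = (0.00, 0.00) ✓; S.y = 0.00, Z.y = 0.00 ✓; |SZ| = 44.80 ✓; ∠(UZ, ZS) = 90.00° ✓; |UZ| = 4.000 ✓; bearing(U→B) − bearing(U→Z) = 76.00° ✓; |UB| = 4.000 ✓; ∠(UB, BR) = 90.00° ✓; |BR| = 17.80 ✗.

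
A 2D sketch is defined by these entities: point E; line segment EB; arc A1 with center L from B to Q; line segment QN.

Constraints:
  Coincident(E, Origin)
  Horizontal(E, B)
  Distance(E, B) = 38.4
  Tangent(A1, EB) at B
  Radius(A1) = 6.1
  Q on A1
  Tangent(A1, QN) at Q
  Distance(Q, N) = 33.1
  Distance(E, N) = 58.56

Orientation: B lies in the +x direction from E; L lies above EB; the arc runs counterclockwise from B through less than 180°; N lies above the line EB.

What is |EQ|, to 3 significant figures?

44.9

Checks: |LQ| = 6.100 ✓; ∠(LQ, QN) = 90.00° ✓; |QN| = 33.10 ✓; |EN| = 58.56 ✓.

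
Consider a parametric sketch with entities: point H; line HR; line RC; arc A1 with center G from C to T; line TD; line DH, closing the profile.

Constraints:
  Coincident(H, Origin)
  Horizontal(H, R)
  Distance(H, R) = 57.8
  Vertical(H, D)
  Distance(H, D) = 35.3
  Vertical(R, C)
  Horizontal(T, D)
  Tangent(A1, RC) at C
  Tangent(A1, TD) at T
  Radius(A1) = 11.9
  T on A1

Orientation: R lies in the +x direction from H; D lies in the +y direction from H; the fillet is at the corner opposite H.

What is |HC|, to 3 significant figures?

62.4

H is at the origin; HR is horizontal with |HR| = 57.8 and R on the +x side, so R = (57.8, 0.00). H and D share the same x with |HD| = 35.3 and D on the +y side, so D = (0.00, 35.3). The virtual corner opposite H is at (57.8, 35.3). Since A1 is tangent to RC there, GC ⟂ RC and since A1 is tangent to TD there, GT ⟂ TD, with radius 11.9, so the center G sits 11.9 in from both sides at G = (45.9, 23.4). That places the tangent points at C = (57.8, 23.4) on RC and T = (45.9, 35.3) on TD. Then |HC| = |C − H| = 62.4.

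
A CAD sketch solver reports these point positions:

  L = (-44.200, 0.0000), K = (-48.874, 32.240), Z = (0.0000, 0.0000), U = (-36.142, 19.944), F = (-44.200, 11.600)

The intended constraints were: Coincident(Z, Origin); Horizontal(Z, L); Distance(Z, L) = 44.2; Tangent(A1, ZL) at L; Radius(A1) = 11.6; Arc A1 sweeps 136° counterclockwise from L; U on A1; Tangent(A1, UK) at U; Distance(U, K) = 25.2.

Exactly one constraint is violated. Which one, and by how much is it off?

Distance(U, K) = 25.2 — off by 7.50.

Z = (0.00, 0.00) ✓; Z.y = 0.00, L.y = 0.00 ✓; |ZL| = 44.20 ✓; ∠(FL, LZ) = 90.00° ✓; |FL| = 11.60 ✓; bearing(F→U) − bearing(F→L) = 136.0° ✓; |FU| = 11.60 ✓; ∠(FU, UK) = 90.00° ✓; |UK| = 17.70 ✗.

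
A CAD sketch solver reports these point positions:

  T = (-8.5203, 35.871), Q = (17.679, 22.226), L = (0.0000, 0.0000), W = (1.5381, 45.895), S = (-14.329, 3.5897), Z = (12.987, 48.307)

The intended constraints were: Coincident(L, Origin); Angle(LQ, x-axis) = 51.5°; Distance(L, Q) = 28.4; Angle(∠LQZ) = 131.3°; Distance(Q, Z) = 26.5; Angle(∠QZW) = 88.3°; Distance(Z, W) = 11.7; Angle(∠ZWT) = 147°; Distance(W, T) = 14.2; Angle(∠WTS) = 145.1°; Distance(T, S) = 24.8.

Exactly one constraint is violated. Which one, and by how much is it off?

Distance(T, S) = 24.8 — off by 8.00.

L = (0.00, 0.00) ✓; LQ at 51.50° ✓; |LQ| = 28.40 ✓; ∠LQZ = 131.3° ✓; |QZ| = 26.50 ✓; ∠QZW = 88.30° ✓; |ZW| = 11.70 ✓; ∠ZWT = 147.0° ✓; |WT| = 14.20 ✓; ∠WTS = 145.1° ✓; |TS| = 32.80 ✗.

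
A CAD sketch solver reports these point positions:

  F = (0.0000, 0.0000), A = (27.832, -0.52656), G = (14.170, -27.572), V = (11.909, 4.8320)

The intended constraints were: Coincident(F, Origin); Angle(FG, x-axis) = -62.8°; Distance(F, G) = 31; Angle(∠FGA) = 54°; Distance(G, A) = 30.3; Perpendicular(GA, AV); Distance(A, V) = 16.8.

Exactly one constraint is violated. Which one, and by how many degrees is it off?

Perpendicular(GA, AV) — off by 8.20°.

F = (0.00, 0.00) ✓; FG at -62.80° ✓; |FG| = 31.00 ✓; ∠FGA = 54.00° ✓; |GA| = 30.30 ✓; ∠(GA, AV) = 98.20° ✗; |AV| = 16.80 ✓.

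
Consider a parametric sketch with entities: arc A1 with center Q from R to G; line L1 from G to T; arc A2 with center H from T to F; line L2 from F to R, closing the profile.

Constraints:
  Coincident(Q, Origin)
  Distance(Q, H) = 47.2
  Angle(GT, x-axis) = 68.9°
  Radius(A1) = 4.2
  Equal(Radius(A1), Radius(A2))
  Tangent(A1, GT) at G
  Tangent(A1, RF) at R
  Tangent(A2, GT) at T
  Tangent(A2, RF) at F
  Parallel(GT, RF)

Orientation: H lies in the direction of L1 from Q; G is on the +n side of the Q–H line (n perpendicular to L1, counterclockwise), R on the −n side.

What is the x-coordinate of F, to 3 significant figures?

20.9

The slot axis is L1's direction at 68.9°, so u = (cos 68.9°, sin 68.9°) = (0.360, 0.933) and n = (−sin 68.9°, cos 68.9°) = (-0.933, 0.360). Q is at the origin and H lies 47.2 along u from Q, so H = 47.2·u = (17.0, 44.0). Tangency of A1 to both parallel lines with radius 4.2 puts G and R at Q ± 4.2·n: G = (-3.92, 1.51), R = (3.92, -1.51). Equal radii place T and F the same way about H: T = H + 4.2·n = (13.1, 45.5), F = H − 4.2·n = (20.9, 42.5). So F.x = 20.9.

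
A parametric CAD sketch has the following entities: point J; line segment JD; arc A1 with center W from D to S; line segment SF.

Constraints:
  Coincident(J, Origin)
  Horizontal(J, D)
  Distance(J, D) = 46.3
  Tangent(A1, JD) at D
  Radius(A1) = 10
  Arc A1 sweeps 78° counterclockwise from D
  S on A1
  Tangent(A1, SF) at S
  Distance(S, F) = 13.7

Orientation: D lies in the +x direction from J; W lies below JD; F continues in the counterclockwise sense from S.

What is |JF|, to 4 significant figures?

39.85

On A1, D sits at bearing 90° from W; a 78° counterclockwise sweep puts S at bearing 168°, so S = W + 10.0·(cos 168°, sin 168°) = (36.52, -7.921). A1 meets SF tangentially, so WS is at right angles to SF, so SF runs along (−sin 168°, cos 168°); with |SF| = 13.7, F = (33.67, -21.32). Then |JF| = |F − J| = 39.85.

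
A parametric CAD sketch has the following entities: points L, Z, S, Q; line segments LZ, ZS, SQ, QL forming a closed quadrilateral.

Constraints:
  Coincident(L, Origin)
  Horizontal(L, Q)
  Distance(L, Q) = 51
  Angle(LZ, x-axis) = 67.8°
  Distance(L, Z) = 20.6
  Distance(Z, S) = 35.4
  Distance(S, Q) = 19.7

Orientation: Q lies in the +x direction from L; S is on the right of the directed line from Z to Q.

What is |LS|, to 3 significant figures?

33.0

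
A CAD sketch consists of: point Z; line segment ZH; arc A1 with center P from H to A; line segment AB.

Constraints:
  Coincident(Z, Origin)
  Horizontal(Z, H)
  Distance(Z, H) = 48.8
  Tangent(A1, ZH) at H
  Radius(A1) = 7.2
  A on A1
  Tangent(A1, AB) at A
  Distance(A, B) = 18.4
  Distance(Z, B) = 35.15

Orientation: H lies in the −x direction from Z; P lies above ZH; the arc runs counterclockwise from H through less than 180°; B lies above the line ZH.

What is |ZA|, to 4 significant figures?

43.48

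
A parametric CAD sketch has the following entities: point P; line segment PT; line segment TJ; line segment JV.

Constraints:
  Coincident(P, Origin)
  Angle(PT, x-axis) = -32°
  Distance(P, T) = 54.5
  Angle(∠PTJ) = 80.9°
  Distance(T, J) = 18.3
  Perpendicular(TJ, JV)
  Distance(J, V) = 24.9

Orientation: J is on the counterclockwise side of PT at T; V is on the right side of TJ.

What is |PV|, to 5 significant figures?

79.307

P is at the origin; PT runs at -32.0° with length 54.5, so T = 54.5·(cos -32.0°, sin -32.0°) = (46.219, -28.881). ∠PTJ = 80.9°, so TJ runs at -32.0° + (180° − 80.9°) = 67.100° from the x-axis; with |TJ| = 18.3, J = T + 18.3·(cos 67.100°, sin 67.100°) = (53.340, -12.023). TJ is perpendicular to JV; with |JV| = 24.9 on the right of TJ, V = J + 24.9·(0.92119, -0.38912) = (76.277, -21.712). Then |PV| = |V − P| = 79.307.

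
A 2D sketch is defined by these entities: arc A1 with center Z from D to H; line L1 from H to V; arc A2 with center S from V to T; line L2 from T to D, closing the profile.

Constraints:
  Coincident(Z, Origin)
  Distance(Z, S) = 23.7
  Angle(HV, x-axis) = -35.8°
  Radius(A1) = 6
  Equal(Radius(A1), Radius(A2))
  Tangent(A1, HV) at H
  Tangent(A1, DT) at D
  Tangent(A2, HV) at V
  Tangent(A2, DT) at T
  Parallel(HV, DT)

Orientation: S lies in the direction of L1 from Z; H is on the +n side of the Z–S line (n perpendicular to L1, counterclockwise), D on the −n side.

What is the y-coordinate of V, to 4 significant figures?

-8.997

The slot axis is L1's direction at -35.8°, so u = (cos -35.8°, sin -35.8°) = (0.8111, -0.5850) and n = (−sin -35.8°, cos -35.8°) = (0.5850, 0.8111). Z is at the origin and S lies 23.7 along u from Z, so S = 23.7·u = (19.22, -13.86). Tangency of A1 to both parallel lines with radius 6.0 puts H and D at Z ± 6.0·n: H = (3.510, 4.866), D = (-3.510, -4.866). Equal radii place V and T the same way about S: V = S + 6.0·n = (22.73, -8.997), T = S − 6.0·n = (15.71, -18.73). So V.y = -8.997.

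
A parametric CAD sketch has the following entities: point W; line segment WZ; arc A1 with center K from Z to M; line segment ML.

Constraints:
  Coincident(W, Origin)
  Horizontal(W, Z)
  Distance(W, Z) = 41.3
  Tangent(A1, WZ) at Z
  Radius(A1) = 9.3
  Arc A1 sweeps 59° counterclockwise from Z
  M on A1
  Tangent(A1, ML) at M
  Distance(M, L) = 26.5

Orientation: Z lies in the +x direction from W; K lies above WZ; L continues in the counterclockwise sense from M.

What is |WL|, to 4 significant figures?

68.56

W is at the origin; W and Z share the same y with |WZ| = 41.3 and Z on the +x side, so Z = (41.30, 0.000). Since A1 is tangent to WZ there, KZ ⟂ WZ, so K = Z + (0, 9.3) = (41.30, 9.300). On A1, Z sits at bearing -90° from K; a 59° counterclockwise sweep puts M at bearing -31°, so M = K + 9.3·(cos -31°, sin -31°) = (49.27, 4.510). Tangency of A1 to ML means the radius KM is perpendicular to ML, so ML runs along (−sin -31°, cos -31°); with |ML| = 26.5, L = (62.92, 27.23). Then |WL| = |L − W| = 68.56.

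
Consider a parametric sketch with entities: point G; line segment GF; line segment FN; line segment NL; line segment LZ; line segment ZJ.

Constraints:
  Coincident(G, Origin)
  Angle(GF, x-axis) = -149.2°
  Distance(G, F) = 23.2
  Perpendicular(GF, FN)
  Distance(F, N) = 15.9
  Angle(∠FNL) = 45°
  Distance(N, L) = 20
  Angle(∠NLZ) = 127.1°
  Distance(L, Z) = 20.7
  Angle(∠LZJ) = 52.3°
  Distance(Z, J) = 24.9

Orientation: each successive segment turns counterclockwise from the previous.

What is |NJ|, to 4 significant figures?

17.93

G is at the origin; GF runs at -149.2° with length 23.2, so F = (-19.93, -11.88). The perpendicularity gives FN at right angles to GF, so FN runs at -59.20°; with |FN| = 15.9, N = (-11.79, -25.54). ∠FNL = 45.0° gives NL at 75.80° from the x-axis; with |NL| = 20.0, L = (-6.880, -6.148). ∠NLZ = 127.1° gives LZ at 128.7° from the x-axis; with |LZ| = 20.7, Z = (-19.82, 10.01). ∠LZJ = 52.3° gives ZJ at -103.6° from the x-axis; with |ZJ| = 24.9, J = (-25.68, -14.19). Then |NJ| = |J − N| = 17.93.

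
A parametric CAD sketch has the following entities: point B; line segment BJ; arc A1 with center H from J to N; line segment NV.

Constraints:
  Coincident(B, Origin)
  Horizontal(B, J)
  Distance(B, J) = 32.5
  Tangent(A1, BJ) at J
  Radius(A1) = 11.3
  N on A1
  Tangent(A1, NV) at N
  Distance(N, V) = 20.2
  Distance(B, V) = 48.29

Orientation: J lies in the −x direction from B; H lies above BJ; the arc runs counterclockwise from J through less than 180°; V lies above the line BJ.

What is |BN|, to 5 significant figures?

28.828

Checks: |HN| = 11.30 ✓; ∠(HN, NV) = 90.00° ✓; |NV| = 20.20 ✓; |BV| = 48.29 ✓.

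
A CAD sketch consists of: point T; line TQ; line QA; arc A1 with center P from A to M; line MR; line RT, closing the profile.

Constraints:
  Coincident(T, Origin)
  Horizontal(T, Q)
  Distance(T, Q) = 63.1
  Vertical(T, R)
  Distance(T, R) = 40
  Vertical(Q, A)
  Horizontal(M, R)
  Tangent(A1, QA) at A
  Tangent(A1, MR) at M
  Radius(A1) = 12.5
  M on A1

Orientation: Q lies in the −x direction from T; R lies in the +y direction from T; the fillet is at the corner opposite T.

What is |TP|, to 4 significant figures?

57.59

T is at the origin; T and Q share the same y with |TQ| = 63.1 and Q on the −x side, so Q = (-63.10, 0.000). T and R share the same x with |TR| = 40.0 and R on the +y side, so R = (0.000, 40.00). The virtual corner opposite T is at (-63.10, 40.00). Tangency of A1 to QA means the radius PA is perpendicular to QA and A1 meets MR tangentially, so PM is at right angles to MR, with radius 12.5, so the center P sits 12.5 in from both sides at P = (-50.60, 27.50). Then |TP| = |P − T| = 57.59.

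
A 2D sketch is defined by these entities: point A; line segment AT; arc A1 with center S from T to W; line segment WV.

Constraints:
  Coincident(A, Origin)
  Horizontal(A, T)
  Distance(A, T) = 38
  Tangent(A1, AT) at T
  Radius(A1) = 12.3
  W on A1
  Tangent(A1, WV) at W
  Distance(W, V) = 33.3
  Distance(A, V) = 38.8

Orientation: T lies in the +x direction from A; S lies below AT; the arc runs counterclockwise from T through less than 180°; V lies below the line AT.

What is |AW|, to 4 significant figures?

27.82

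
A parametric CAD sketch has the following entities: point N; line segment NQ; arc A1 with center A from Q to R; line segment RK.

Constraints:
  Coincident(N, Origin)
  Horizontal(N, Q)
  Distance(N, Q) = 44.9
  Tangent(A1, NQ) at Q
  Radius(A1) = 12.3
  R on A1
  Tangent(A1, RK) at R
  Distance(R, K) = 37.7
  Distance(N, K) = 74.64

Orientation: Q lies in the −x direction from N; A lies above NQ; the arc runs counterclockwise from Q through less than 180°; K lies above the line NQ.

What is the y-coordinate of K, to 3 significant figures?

50.7

N is at the origin; N and Q share the same y with |NQ| = 44.9 and Q on the −x side, so Q = (-44.9, 0.00). A1 meets NQ tangentially, so AQ is at right angles to NQ, so A = Q + (0, 12.3) = (-44.9, 12.3). Since AR ⟂ RK (tangency), |AK| = √(12.3² + 37.7²) = 39.7 regardless of where R sits on A1. So K lies on both circle(N, 74.64) and circle(A, 39.7); the above-NQ intersection is K = (-54.8, 50.7). R is the foot of the tangent from K: R = (-34.5, 18.9).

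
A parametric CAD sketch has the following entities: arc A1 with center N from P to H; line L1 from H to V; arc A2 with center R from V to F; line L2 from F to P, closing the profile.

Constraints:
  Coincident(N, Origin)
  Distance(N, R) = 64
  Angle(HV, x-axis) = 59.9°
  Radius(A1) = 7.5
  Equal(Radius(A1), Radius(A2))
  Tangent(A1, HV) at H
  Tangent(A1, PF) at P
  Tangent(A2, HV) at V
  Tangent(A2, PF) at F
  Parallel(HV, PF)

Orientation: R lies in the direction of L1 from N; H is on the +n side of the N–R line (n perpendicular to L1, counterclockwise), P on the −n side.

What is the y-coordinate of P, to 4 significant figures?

-3.761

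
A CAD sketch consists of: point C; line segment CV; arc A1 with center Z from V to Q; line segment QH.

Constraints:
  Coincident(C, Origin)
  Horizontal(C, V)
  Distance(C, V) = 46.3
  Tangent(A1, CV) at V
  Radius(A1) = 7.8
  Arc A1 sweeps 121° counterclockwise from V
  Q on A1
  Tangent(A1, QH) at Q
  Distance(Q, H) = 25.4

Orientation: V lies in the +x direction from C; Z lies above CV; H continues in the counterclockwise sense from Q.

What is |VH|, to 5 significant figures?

34.193

C is at the origin; CV is horizontal with |CV| = 46.3 and V on the +x side, so V = (46.300, 0.0000). The tangent condition forces ZV to be normal to CV, so Z = V + (0, 7.8) = (46.300, 7.8000). On A1, V sits at bearing -90° from Z; a 121° counterclockwise sweep puts Q at bearing 31°, so Q = Z + 7.8·(cos 31°, sin 31°) = (52.986, 11.817). The tangent condition forces ZQ to be normal to QH, so QH runs along (−sin 31°, cos 31°); with |QH| = 25.4, H = (39.904, 33.589). Then |VH| = |H − V| = 34.193.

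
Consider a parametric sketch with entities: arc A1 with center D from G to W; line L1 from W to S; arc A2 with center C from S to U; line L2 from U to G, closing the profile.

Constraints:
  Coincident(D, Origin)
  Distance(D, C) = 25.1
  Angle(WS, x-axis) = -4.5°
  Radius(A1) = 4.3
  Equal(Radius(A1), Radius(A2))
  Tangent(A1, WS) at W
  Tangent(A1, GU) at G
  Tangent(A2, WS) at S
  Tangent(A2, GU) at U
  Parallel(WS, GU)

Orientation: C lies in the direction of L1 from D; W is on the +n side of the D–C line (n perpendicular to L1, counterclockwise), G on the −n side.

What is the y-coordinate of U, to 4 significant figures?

-6.256

Tangency of A1 to both parallel lines with radius 4.3 puts W and G at D ± 4.3·n: W = (0.3374, 4.287), G = (-0.3374, -4.287). Equal radii place S and U the same way about C: S = C + 4.3·n = (25.36, 2.317), U = C − 4.3·n = (24.69, -6.256). So U.y = -6.256.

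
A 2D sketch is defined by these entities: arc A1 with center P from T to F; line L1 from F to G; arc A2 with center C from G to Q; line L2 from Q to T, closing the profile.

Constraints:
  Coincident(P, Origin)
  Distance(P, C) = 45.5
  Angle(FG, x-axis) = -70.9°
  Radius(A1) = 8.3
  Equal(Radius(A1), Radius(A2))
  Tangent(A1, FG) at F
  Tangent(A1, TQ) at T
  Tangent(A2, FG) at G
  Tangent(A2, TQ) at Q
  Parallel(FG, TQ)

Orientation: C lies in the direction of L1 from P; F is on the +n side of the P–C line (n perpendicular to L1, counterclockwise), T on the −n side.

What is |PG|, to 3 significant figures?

46.3

The slot axis is L1's direction at -70.9°, so u = (cos -70.9°, sin -70.9°) = (0.327, -0.945) and n = (−sin -70.9°, cos -70.9°) = (0.945, 0.327). P is at the origin and C lies 45.5 along u from P, so C = 45.5·u = (14.9, -43.0). Tangency of A1 to both parallel lines with radius 8.3 puts F and T at P ± 8.3·n: F = (7.84, 2.72), T = (-7.84, -2.72). Equal radii place G and Q the same way about C: G = C + 8.3·n = (22.7, -40.3), Q = C − 8.3·n = (7.05, -45.7). Then |PG| = |G − P| = 46.3.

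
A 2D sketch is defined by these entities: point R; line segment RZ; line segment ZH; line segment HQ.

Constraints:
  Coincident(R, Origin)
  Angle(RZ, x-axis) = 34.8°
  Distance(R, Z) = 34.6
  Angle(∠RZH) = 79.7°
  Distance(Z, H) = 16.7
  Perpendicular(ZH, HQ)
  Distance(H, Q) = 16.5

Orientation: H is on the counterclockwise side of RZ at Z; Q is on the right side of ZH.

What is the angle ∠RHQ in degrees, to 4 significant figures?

162.8°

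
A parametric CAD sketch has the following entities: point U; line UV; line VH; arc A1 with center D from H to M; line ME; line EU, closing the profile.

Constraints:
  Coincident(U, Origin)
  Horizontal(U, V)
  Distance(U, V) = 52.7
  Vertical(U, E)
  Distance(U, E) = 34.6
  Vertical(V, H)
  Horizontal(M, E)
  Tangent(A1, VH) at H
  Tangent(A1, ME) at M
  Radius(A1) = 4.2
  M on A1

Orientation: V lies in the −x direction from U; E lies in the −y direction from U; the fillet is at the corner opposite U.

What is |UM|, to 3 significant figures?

59.6

The virtual corner opposite U is at (-52.7, -34.6). Since A1 is tangent to VH there, DH ⟂ VH and since A1 is tangent to ME there, DM ⟂ ME, with radius 4.2, so the center D sits 4.2 in from both sides at D = (-48.5, -30.4). That places the tangent points at H = (-52.7, -30.4) on VH and M = (-48.5, -34.6) on ME. Then |UM| = |M − U| = 59.6.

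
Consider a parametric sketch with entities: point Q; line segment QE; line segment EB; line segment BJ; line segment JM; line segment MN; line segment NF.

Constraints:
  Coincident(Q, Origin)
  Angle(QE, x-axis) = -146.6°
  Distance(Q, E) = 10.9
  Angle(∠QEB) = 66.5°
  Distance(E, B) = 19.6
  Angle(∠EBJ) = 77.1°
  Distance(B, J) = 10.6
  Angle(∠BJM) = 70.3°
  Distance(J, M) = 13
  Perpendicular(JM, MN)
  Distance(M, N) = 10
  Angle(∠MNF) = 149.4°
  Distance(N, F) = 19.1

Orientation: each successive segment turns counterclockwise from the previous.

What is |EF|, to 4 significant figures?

31.82

JM ⟂ MN, so MN runs at -90.50°; with |MN| = 10.0, N = (-2.107, -16.64). ∠MNF = 149.4° gives NF at -59.90° from the x-axis; with |NF| = 19.1, F = (7.472, -33.17). Then |EF| = |F − E| = 31.82.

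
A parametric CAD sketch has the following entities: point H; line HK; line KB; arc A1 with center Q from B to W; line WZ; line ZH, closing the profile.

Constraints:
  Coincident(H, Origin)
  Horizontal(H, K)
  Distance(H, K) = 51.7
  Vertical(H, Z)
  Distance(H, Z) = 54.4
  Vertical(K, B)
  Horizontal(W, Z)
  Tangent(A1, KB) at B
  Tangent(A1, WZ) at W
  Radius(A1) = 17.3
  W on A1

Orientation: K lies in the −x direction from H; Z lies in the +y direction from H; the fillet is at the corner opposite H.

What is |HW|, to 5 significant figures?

64.364

H is at the origin; HK is horizontal with |HK| = 51.7 and K on the −x side, so K = (-51.700, 0.0000). HZ is vertical with |HZ| = 54.4 and Z on the +y side, so Z = (0.0000, 54.400). The virtual corner opposite H is at (-51.700, 54.400). The tangent condition forces QB to be normal to KB and since A1 is tangent to WZ there, QW ⟂ WZ, with radius 17.3, so the center Q sits 17.3 in from both sides at Q = (-34.400, 37.100). That places the tangent points at B = (-51.700, 37.100) on KB and W = (-34.400, 54.400) on WZ. Then |HW| = |W − H| = 64.364.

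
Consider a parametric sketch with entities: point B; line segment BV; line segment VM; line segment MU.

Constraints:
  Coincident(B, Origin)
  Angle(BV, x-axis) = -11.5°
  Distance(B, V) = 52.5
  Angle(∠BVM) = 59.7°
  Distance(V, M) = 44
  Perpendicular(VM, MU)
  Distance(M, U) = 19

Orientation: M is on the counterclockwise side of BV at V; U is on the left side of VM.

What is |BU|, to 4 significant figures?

31.62

∠BVM = 59.7°, so VM runs at -11.5° + (180° − 59.7°) = 108.8° from the x-axis; with |VM| = 44.0, M = V + 44.0·(cos 108.8°, sin 108.8°) = (37.27, 31.19). The perpendicularity gives MU at right angles to VM; with |MU| = 19.0 on the left of VM, U = M + 19.0·(-0.9466, -0.3223) = (19.28, 25.06). Then |BU| = |U − B| = 31.62.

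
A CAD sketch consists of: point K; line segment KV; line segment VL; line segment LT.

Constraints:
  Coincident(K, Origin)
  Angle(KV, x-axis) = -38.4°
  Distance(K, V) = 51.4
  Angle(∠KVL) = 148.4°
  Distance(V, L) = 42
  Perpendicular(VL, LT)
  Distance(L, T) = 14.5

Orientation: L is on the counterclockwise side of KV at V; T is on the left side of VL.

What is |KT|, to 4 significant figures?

86.68

K is at the origin; KV runs at -38.4° with length 51.4, so V = 51.4·(cos -38.4°, sin -38.4°) = (40.28, -31.93). ∠KVL = 148.4°, so VL runs at -38.4° + (180° − 148.4°) = -6.800° from the x-axis; with |VL| = 42.0, L = V + 42.0·(cos -6.800°, sin -6.800°) = (81.99, -36.90). The perpendicularity gives LT at right angles to VL; with |LT| = 14.5 on the left of VL, T = L + 14.5·(0.1184, 0.9930) = (83.70, -22.50). Then |KT| = |T − K| = 86.68.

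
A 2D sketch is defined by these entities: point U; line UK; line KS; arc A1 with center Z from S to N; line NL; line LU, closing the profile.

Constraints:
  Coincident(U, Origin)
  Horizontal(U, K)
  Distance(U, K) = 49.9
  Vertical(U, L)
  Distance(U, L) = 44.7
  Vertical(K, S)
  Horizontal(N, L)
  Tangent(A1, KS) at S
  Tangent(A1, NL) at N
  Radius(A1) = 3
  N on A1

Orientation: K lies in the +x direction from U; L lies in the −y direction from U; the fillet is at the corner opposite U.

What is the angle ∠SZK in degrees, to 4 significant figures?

85.89°

U is at the origin; U and K share the same y with |UK| = 49.9 and K on the +x side, so K = (49.90, 0.000). U and L share the same x with |UL| = 44.7 and L on the −y side, so L = (0.000, -44.70). The virtual corner opposite U is at (49.90, -44.70). Tangency of A1 to KS means the radius ZS is perpendicular to KS and tangency of A1 to NL means the radius ZN is perpendicular to NL, with radius 3.0, so the center Z sits 3.0 in from both sides at Z = (46.90, -41.70). That places the tangent points at S = (49.90, -41.70) on KS and N = (46.90, -44.70) on NL. Then cos ∠SZK = ZS·ZK / (|ZS||ZK|), giving 85.89°.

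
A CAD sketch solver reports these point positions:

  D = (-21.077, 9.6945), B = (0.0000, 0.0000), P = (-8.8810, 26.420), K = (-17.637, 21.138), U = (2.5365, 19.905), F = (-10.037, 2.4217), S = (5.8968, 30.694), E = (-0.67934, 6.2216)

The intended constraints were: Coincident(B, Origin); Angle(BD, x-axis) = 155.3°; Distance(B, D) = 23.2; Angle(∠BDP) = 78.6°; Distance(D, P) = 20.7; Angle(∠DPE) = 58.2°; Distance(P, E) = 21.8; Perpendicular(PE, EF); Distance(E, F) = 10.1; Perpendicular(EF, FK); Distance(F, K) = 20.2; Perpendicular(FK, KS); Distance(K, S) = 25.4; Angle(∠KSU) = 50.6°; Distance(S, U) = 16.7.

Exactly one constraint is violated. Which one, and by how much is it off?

Distance(S, U) = 16.7 — off by 5.40.

B = (0.00, 0.00) ✓; BD at 155.3° ✓; |BD| = 23.20 ✓; ∠BDP = 78.60° ✓; |DP| = 20.70 ✓; ∠DPE = 58.20° ✓; |PE| = 21.80 ✓; ∠(PE, EF) = 90.00° ✓; |EF| = 10.10 ✓; ∠(EF, FK) = 90.00° ✓; |FK| = 20.20 ✓; ∠(FK, KS) = 90.00° ✓; |KS| = 25.40 ✓; ∠KSU = 50.60° ✓; |SU| = 11.30 ✗.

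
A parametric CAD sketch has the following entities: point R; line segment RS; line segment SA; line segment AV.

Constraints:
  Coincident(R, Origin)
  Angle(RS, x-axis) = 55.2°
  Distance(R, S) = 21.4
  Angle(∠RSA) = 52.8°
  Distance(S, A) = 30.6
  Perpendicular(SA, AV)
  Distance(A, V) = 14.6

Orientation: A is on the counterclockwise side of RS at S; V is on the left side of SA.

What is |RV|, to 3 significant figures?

17.8

R is at the origin; RS runs at 55.2° with length 21.4, so S = 21.4·(cos 55.2°, sin 55.2°) = (12.2, 17.6). ∠RSA = 52.8°, so SA runs at 55.2° + (180° − 52.8°) = 182° from the x-axis; with |SA| = 30.6, A = S + 30.6·(cos 182°, sin 182°) = (-18.4, 16.3). SA ⟂ AV; with |AV| = 14.6 on the left of SA, V = A + 14.6·(0.0419, -0.999) = (-17.7, 1.70). Then |RV| = |V − R| = 17.8.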